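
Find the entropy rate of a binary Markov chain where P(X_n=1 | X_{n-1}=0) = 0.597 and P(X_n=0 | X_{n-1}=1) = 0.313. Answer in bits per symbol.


Stationary distribution: pi_0 = p10/(p01+p10) = 0.344, pi_1 = 0.656. Entropy rate H' = pi_0*H(p01) + pi_1*H(p10) = 0.344*0.9727 + 0.656*0.8966 = 0.9228

0.9228 bits/symbol


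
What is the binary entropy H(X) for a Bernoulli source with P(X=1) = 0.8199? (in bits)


H = -p*log2(p) - (1-p)*log2(1-p). -0.8199*log2(0.8199) = 0.234885; -0.1801*log2(0.1801) = 0.445411. H = 0.234885 + 0.445411 = 0.6803

0.6803 bits


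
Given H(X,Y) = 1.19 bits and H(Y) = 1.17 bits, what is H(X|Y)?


H(X|Y) = H(X,Y) - H(Y) = 1.19 - 1.17 = 0.02

0.02 bits


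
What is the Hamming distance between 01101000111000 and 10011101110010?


Count differing positions: ^ ^ ^ ^ . ^ . ^ . . ^ . ^ . = 8 differences

8


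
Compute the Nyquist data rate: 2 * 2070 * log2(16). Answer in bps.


Rate = 2 * B * log2(M) = 2 * 2070 * 4.0 = 16560.0

16560.0 bps


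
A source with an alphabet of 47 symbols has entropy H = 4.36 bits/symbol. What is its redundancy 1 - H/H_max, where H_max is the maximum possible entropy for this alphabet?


H_max = log2(K) = log2(47) = 5.5546 bits/symbol. Redundancy = 1 - H/H_max = 1 - 4.36/5.5546 = 1 - 0.7849 = 0.2151

0.2151


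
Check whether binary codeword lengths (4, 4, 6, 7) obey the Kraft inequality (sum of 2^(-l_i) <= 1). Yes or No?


Kraft sum = sum(2^(-l_i)) = 0.1484, need <= 1. Result: satisfied (a binary prefix-free code with these lengths exists)

Yes


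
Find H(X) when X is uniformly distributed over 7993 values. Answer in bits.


H = log2(n) = log2(7993) = 12.9645

12.9645 bits


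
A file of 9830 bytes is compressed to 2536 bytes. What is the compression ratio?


Ratio = original / compressed = 9830 / 2536 = 3.8762

3.8762


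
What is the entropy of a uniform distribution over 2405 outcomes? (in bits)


H = log2(n) = log2(2405) = 11.2318

11.2318 bits


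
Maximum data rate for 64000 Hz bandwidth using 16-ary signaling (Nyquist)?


Rate = 2 * B * log2(M) = 2 * 64000 * 4.0 = 512000.0

512000.0 bps


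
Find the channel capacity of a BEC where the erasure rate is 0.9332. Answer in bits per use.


C = 1 - epsilon = 1 - 0.9332 = 0.0668

0.0668 bits


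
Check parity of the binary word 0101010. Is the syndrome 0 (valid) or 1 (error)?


Syndrome = XOR of all bits = 0 XOR 1 XOR 0 XOR 1 XOR 0 XOR 1 XOR 0 = 1

1


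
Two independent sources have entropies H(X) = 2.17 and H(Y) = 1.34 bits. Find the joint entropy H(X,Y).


For independent variables, H(X,Y) = H(X) + H(Y) = 2.17 + 1.34 = 3.51

3.51 bits


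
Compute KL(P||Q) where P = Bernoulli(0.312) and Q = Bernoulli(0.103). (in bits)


KL = p*log2(p/q) + (1-p)*log2((1-p)/(1-q)) = 0.312*log2(0.312/0.103) + 0.688*log2(0.688/0.897) = 0.2356

0.2356 bits


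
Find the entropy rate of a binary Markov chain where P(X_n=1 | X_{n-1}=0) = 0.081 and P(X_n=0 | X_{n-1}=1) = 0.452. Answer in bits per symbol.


Stationary distribution: pi_0 = p10/(p01+p10) = 0.848, pi_1 = 0.152. Entropy rate H' = pi_0*H(p01) + pi_1*H(p10) = 0.848*0.4057 + 0.152*0.9933 = 0.495

0.495 bits/symbol


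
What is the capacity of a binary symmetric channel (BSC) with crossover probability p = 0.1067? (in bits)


H(p) = -p*log2(p) - (1-p)*log2(1-p) = -0.1067*log2(0.1067) - 0.8933*log2(0.8933) = 0.344467 + 0.145414 = 0.4899. C = 1 - H(p) = 1 - 0.4899 = 0.5101

0.5101 bits


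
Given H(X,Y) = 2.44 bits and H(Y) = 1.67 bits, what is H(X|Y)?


H(X|Y) = H(X,Y) - H(Y) = 2.44 - 1.67 = 0.77

0.77 bits


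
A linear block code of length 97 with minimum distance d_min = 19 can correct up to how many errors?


Correction capability = floor((d-1)/2) = floor((19-1)/2) = 9

9 errors


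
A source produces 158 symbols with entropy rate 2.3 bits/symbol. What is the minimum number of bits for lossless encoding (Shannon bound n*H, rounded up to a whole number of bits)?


Minimum bits >= n * H = 158 * 2.3 = 363.4, rounded up to a whole number of bits = 364

364 bits


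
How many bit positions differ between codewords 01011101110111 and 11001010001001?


Count differing positions: ^ . . ^ . ^ ^ ^ ^ ^ ^ ^ ^ . = 10 differences

10


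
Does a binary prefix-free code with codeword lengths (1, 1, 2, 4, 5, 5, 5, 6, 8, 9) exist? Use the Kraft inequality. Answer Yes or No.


Kraft sum = sum(2^(-l_i)) = 1.4277, need <= 1. Result: violated (a binary prefix-free code with these lengths cannot exist)

No


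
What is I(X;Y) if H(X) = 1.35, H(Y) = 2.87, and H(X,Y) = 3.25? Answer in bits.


I(X;Y) = H(X) + H(Y) - H(X,Y) = 1.35 + 2.87 - 3.25 = 0.97

0.97 bits


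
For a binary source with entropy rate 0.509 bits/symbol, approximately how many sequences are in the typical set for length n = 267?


log2|A_typical| = nH = 267 * 0.509 = 135.903, so |A_typical| ~ 2^135.903 = 8.145e+40

8.145e+40


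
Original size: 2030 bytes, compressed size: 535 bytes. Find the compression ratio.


Ratio = original / compressed = 2030 / 535 = 3.7944

3.7944


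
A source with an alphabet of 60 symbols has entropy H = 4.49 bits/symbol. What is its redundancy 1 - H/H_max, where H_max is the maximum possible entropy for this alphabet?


H_max = log2(K) = log2(60) = 5.9069 bits/symbol. Redundancy = 1 - H/H_max = 1 - 4.49/5.9069 = 1 - 0.7601 = 0.2399

0.2399


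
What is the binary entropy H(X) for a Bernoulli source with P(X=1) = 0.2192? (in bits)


H = -p*log2(p) - (1-p)*log2(1-p). -0.2192*log2(0.2192) = 0.479978; -0.7808*log2(0.7808) = 0.278726. H = 0.479978 + 0.278726 = 0.7587

0.7587 bits


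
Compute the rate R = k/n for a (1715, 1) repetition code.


Rate = k/n = 1/1715

1/1715


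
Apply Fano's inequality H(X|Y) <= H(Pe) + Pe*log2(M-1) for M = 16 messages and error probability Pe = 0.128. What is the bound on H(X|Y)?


H(Pe) = -Pe*log2(Pe) - (1-Pe)*log2(1-Pe) = -0.128*log2(0.128) - 0.872*log2(0.872) = 0.379620 + 0.172307 = 0.5519. Pe*log2(M-1) = 0.128*log2(15) = 0.500082. Bound = H(Pe) + Pe*log2(M-1) = 0.379620 + 0.172307 + 0.500082 = 1.052

1.052 bits


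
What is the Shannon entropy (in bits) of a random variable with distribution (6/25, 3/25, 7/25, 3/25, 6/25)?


H = -sum(p_i * log2(p_i)). Terms: -(6/25)*log2(6/25) = 0.494134; -(3/25)*log2(3/25) = 0.367067; -(7/25)*log2(7/25) = 0.514220; -(3/25)*log2(3/25) = 0.367067; -(6/25)*log2(6/25) = 0.494134. H = 0.494134 + 0.367067 + 0.514220 + 0.367067 + 0.494134 = 2.2366

2.2366 bits


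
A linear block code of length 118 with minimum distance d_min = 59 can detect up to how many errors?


Detection capability = d_min - 1 = 59 - 1 = 58

58 errors


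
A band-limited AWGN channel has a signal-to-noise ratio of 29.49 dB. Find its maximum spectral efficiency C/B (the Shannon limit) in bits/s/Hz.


SNR_linear = 10^(29.49/10) = 889.2011; C/B = log2(1 + SNR_linear) = log2(1 + 889.2011) = 9.798

9.798 bits/s/Hz


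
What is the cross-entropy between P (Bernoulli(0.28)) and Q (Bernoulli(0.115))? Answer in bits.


H(P,Q) = -p*log2(q) - (1-p)*log2(1-q). -0.28*log2(0.115) = 0.873682; -0.72*log2(0.885) = 0.126900. H(P,Q) = 0.873682 + 0.126900 = 1.0006

1.0006 bits


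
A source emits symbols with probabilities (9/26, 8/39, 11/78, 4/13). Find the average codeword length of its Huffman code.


Huffman construction (repeatedly merge the two least-probable nodes; each merge adds 1 bit to every symbol beneath it): 11/78 + 8/39 = 9/26; 4/13 + 9/26 = 17/26; 9/26 + 17/26 = 1. Resulting codeword lengths (in the order the probabilities were given): (2, 2, 2, 2). L_avg = sum(p_i * l_i) = 9/26*2 + 8/39*2 + 11/78*2 + 4/13*2 = 2

2.0 bits


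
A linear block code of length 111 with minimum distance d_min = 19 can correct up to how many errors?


Correction capability = floor((d-1)/2) = floor((19-1)/2) = 9

9 errors


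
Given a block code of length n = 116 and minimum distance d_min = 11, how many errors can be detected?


Detection capability = d_min - 1 = 11 - 1 = 10

10 errors


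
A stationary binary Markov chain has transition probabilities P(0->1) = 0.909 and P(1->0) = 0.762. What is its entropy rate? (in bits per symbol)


Stationary distribution: pi_0 = p10/(p01+p10) = 0.456, pi_1 = 0.544. Entropy rate H' = pi_0*H(p01) + pi_1*H(p10) = 0.456*0.4398 + 0.544*0.7917 = 0.6312

0.6312 bits/symbol


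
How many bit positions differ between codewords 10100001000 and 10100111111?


Count differing positions: . . . . . ^ ^ . ^ ^ ^ = 5 differences

5


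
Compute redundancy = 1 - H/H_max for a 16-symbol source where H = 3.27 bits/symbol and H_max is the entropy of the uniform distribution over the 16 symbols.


H_max = log2(K) = log2(16) = 4.0 bits/symbol. Redundancy = 1 - H/H_max = 1 - 3.27/4.0 = 1 - 0.8175 = 0.1825

0.1825


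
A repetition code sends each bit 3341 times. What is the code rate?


Rate = k/n = 1/3341

1/3341


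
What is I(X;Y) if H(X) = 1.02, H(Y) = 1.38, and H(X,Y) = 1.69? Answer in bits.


I(X;Y) = H(X) + H(Y) - H(X,Y) = 1.02 + 1.38 - 1.69 = 0.71

0.71 bits


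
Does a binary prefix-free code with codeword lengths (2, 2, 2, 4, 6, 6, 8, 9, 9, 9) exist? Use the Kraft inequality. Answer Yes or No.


Kraft sum = sum(2^(-l_i)) = 0.8535, need <= 1. Result: satisfied (a binary prefix-free code with these lengths exists)

Yes


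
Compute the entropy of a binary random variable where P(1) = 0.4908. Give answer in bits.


H = -p*log2(p) - (1-p)*log2(1-p). -0.4908*log2(0.4908) = 0.503950; -0.5092*log2(0.5092) = 0.495806. H = 0.503950 + 0.495806 = 0.9998

0.9998 bits


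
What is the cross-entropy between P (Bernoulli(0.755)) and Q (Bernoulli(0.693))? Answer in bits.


H(P,Q) = -p*log2(q) - (1-p)*log2(1-q). -0.755*log2(0.693) = 0.399450; -0.245*log2(0.307) = 0.417404. H(P,Q) = 0.399450 + 0.417404 = 0.8169

0.8169 bits


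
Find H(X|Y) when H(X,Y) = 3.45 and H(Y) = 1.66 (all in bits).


H(X|Y) = H(X,Y) - H(Y) = 3.45 - 1.66 = 1.79

1.79 bits


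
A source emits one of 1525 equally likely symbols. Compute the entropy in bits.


H = log2(n) = log2(1525) = 10.5746

10.5746 bits


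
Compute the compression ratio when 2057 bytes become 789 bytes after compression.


Ratio = original / compressed = 2057 / 789 = 2.6071

2.6071


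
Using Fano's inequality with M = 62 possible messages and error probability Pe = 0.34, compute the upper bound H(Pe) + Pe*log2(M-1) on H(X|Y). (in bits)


H(Pe) = -Pe*log2(Pe) - (1-Pe)*log2(1-Pe) = -0.34*log2(0.34) - 0.66*log2(0.66) = 0.529174 + 0.395645 = 0.9248. Pe*log2(M-1) = 0.34*log2(61) = 2.016451. Bound = H(Pe) + Pe*log2(M-1) = 0.529174 + 0.395645 + 2.016451 = 2.9413

2.9413 bits


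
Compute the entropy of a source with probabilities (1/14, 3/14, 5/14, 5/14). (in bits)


H = -sum(p_i * log2(p_i)). Terms: -(1/14)*log2(1/14) = 0.271954; -(3/14)*log2(3/14) = 0.476227; -(5/14)*log2(5/14) = 0.530510; -(5/14)*log2(5/14) = 0.530510. H = 0.271954 + 0.476227 + 0.530510 + 0.530510 = 1.8092

1.8092 bits


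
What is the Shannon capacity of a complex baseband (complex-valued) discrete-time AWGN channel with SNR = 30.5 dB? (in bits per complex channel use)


SNR_linear = 10^(30.5/10) = 1122.0185; C = log2(1 + SNR_linear) = log2(1 + 1122.0185) = 10.1332

10.1332 bits/channel use


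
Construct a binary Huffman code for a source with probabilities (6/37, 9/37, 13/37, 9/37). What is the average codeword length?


Huffman construction (repeatedly merge the two least-probable nodes; each merge adds 1 bit to every symbol beneath it): 6/37 + 9/37 = 15/37; 9/37 + 13/37 = 22/37; 15/37 + 22/37 = 1. Resulting codeword lengths (in the order the probabilities were given): (2, 2, 2, 2). L_avg = sum(p_i * l_i) = 6/37*2 + 9/37*2 + 13/37*2 + 9/37*2 = 2

2.0 bits


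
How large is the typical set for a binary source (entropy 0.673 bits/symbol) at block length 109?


log2|A_typical| = nH = 109 * 0.673 = 73.357, so |A_typical| ~ 2^73.357 = 1.210e+22

1.210e+22


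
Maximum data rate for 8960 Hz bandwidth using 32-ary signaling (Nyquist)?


Rate = 2 * B * log2(M) = 2 * 8960 * 5.0 = 89600.0

89600.0 bps


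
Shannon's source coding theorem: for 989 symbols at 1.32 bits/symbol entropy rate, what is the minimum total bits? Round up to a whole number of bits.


Minimum bits >= n * H = 989 * 1.32 = 1305.48, rounded up to a whole number of bits = 1306

1306 bits


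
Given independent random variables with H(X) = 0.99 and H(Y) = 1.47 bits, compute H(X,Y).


For independent variables, H(X,Y) = H(X) + H(Y) = 0.99 + 1.47 = 2.46

2.46 bits


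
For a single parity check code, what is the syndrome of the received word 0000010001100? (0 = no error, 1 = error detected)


Syndrome = XOR of all bits = 0 XOR 0 XOR 0 XOR 0 XOR 0 XOR 1 XOR 0 XOR 0 XOR 0 XOR 1 XOR 1 XOR 0 XOR 0 = 1

1


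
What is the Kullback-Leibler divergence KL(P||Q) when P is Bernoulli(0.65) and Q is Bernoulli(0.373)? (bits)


KL = p*log2(p/q) + (1-p)*log2((1-p)/(1-q)) = 0.65*log2(0.65/0.373) + 0.35*log2(0.35/0.627) = 0.2264

0.2264 bits


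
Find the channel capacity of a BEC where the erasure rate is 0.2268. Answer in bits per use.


C = 1 - epsilon = 1 - 0.2268 = 0.7732

0.7732 bits


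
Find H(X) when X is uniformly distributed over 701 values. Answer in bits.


H = log2(n) = log2(701) = 9.4533

9.4533 bits


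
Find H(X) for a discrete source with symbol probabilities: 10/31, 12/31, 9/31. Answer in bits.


H = -sum(p_i * log2(p_i)). Terms: -(10/31)*log2(10/31) = 0.526538; -(12/31)*log2(12/31) = 0.530026; -(9/31)*log2(9/31) = 0.518014. H = 0.526538 + 0.530026 + 0.518014 = 1.5746

1.5746 bits


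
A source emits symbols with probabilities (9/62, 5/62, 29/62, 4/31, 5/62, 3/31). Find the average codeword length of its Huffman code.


Huffman construction (repeatedly merge the two least-probable nodes; each merge adds 1 bit to every symbol beneath it): 5/62 + 5/62 = 5/31; 3/31 + 4/31 = 7/31; 9/62 + 5/31 = 19/62; 7/31 + 19/62 = 33/62; 29/62 + 33/62 = 1. Resulting codeword lengths (in the order the probabilities were given): (3, 4, 1, 3, 4, 3). L_avg = sum(p_i * l_i) = 9/62*3 + 5/62*4 + 29/62*1 + 4/31*3 + 5/62*4 + 3/31*3 = 69/31 = 2.2258

2.2258 bits


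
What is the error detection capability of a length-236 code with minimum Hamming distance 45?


Detection capability = d_min - 1 = 45 - 1 = 44

44 errors


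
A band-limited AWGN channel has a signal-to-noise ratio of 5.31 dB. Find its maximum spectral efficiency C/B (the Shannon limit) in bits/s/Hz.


SNR_linear = 10^(5.31/10) = 3.3963; C/B = log2(1 + SNR_linear) = log2(1 + 3.3963) = 2.1363

2.1363 bits/s/Hz


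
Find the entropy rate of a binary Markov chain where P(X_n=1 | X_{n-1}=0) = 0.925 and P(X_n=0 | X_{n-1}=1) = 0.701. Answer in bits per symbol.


Stationary distribution: pi_0 = p10/(p01+p10) = 0.4311, pi_1 = 0.5689. Entropy rate H' = pi_0*H(p01) + pi_1*H(p10) = 0.4311*0.3843 + 0.5689*0.8801 = 0.6663

0.6663 bits/symbol


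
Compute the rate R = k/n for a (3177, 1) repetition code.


Rate = k/n = 1/3177

1/3177


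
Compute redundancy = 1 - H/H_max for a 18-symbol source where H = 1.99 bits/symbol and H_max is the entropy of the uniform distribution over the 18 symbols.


H_max = log2(K) = log2(18) = 4.1699 bits/symbol. Redundancy = 1 - H/H_max = 1 - 1.99/4.1699 = 1 - 0.4772 = 0.5228

0.5228


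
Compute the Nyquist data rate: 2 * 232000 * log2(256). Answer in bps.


Rate = 2 * B * log2(M) = 2 * 232000 * 8.0 = 3712000.0

3712000.0 bps


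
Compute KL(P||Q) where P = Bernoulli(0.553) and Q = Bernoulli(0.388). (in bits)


KL = p*log2(p/q) + (1-p)*log2((1-p)/(1-q)) = 0.553*log2(0.553/0.388) + 0.447*log2(0.447/0.612) = 0.0801

0.0801 bits


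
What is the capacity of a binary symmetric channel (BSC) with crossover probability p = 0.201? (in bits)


H(p) = -p*log2(p) - (1-p)*log2(1-p) = -0.201*log2(0.201) - 0.799*log2(0.799) = 0.465261 + 0.258662 = 0.7239. C = 1 - H(p) = 1 - 0.7239 = 0.2761

0.2761 bits


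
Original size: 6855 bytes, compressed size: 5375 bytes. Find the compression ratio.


Ratio = original / compressed = 6855 / 5375 = 1.2753

1.2753


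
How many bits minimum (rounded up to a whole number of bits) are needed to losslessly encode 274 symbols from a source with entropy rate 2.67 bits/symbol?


Minimum bits >= n * H = 274 * 2.67 = 731.58, rounded up to a whole number of bits = 732

732 bits


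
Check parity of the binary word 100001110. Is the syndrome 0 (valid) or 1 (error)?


Syndrome = XOR of all bits = 1 XOR 0 XOR 0 XOR 0 XOR 0 XOR 1 XOR 1 XOR 1 XOR 0 = 0

0


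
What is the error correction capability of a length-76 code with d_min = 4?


Correction capability = floor((d-1)/2) = floor((4-1)/2) = 1

1 errors


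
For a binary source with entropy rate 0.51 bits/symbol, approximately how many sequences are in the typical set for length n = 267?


log2|A_typical| = nH = 267 * 0.51 = 136.17, so |A_typical| ~ 2^136.17 = 9.801e+40

9.801e+40


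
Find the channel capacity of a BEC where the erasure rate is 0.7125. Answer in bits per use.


C = 1 - epsilon = 1 - 0.7125 = 0.2875

0.2875 bits


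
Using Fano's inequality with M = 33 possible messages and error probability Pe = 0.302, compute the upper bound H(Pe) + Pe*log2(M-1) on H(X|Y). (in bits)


H(Pe) = -Pe*log2(Pe) - (1-Pe)*log2(1-Pe) = -0.302*log2(0.302) - 0.698*log2(0.698) = 0.521669 + 0.362053 = 0.8837. Pe*log2(M-1) = 0.302*log2(32) = 1.510000. Bound = H(Pe) + Pe*log2(M-1) = 0.521669 + 0.362053 + 1.510000 = 2.3937

2.3937 bits


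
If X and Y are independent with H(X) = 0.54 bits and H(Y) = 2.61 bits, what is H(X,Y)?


For independent variables, H(X,Y) = H(X) + H(Y) = 0.54 + 2.61 = 3.15

3.15 bits


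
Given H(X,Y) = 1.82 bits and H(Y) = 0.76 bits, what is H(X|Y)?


H(X|Y) = H(X,Y) - H(Y) = 1.82 - 0.76 = 1.06

1.06 bits


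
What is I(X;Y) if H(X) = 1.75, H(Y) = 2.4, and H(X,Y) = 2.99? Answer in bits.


I(X;Y) = H(X) + H(Y) - H(X,Y) = 1.75 + 2.4 - 2.99 = 1.16

1.16 bits


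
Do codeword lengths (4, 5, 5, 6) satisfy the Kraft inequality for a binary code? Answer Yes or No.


Kraft sum = sum(2^(-l_i)) = 0.1406, need <= 1. Result: satisfied (a binary prefix-free code with these lengths exists)

Yes


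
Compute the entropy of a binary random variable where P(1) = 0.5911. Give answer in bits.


H = -p*log2(p) - (1-p)*log2(1-p). -0.5911*log2(0.5911) = 0.448365; -0.4089*log2(0.4089) = 0.527555. H = 0.448365 + 0.527555 = 0.9759

0.9759 bits


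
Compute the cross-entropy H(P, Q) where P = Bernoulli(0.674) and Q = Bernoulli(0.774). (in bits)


H(P,Q) = -p*log2(q) - (1-p)*log2(1-q). -0.674*log2(0.774) = 0.249107; -0.326*log2(0.226) = 0.699467. H(P,Q) = 0.249107 + 0.699467 = 0.9486

0.9486 bits


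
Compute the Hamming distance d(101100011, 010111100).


Count differing positions: ^ ^ ^ . ^ ^ ^ ^ ^ = 8 differences

8


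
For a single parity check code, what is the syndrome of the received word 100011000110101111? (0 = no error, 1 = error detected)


Syndrome = XOR of all bits = 1 XOR 0 XOR 0 XOR 0 XOR 1 XOR 1 XOR 0 XOR 0 XOR 0 XOR 1 XOR 1 XOR 0 XOR 1 XOR 0 XOR 1 XOR 1 XOR 1 XOR 1 = 0

0


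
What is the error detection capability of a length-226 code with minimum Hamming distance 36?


Detection capability = d_min - 1 = 36 - 1 = 35

35 errors


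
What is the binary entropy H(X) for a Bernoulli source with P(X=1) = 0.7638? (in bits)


H = -p*log2(p) - (1-p)*log2(1-p). -0.7638*log2(0.7638) = 0.296914; -0.2362*log2(0.2362) = 0.491749. H = 0.296914 + 0.491749 = 0.7887

0.7887 bits


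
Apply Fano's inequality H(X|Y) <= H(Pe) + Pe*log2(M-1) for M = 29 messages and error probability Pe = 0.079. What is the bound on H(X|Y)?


H(Pe) = -Pe*log2(Pe) - (1-Pe)*log2(1-Pe) = -0.079*log2(0.079) - 0.921*log2(0.921) = 0.289298 + 0.109348 = 0.3986. Pe*log2(M-1) = 0.079*log2(28) = 0.379781. Bound = H(Pe) + Pe*log2(M-1) = 0.289298 + 0.109348 + 0.379781 = 0.7784

0.7784 bits


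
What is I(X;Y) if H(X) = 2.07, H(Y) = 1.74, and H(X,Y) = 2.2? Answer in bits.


I(X;Y) = H(X) + H(Y) - H(X,Y) = 2.07 + 1.74 - 2.2 = 1.61

1.61 bits


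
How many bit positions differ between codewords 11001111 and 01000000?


Count differing positions: ^ . . . ^ ^ ^ ^ = 5 differences

5


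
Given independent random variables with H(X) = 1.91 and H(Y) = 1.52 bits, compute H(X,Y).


For independent variables, H(X,Y) = H(X) + H(Y) = 1.91 + 1.52 = 3.43

3.43 bits


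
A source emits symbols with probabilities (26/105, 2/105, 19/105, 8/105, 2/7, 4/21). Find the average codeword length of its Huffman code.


Huffman construction (repeatedly merge the two least-probable nodes; each merge adds 1 bit to every symbol beneath it): 2/105 + 8/105 = 2/21; 2/21 + 19/105 = 29/105; 4/21 + 26/105 = 46/105; 29/105 + 2/7 = 59/105; 46/105 + 59/105 = 1. Resulting codeword lengths (in the order the probabilities were given): (2, 4, 3, 4, 2, 2). L_avg = sum(p_i * l_i) = 26/105*2 + 2/105*4 + 19/105*3 + 8/105*4 + 2/7*2 + 4/21*2 = 83/35 = 2.3714

2.3714 bits


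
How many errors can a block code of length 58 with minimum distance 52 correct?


Correction capability = floor((d-1)/2) = floor((52-1)/2) = 25

25 errors


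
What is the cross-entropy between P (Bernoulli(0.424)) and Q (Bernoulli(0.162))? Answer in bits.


H(P,Q) = -p*log2(q) - (1-p)*log2(1-q). -0.424*log2(0.162) = 1.113396; -0.576*log2(0.838) = 0.146867. H(P,Q) = 1.113396 + 0.146867 = 1.2603

1.2603 bits


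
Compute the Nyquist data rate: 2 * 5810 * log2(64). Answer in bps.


Rate = 2 * B * log2(M) = 2 * 5810 * 6.0 = 69720.0

69720.0 bps


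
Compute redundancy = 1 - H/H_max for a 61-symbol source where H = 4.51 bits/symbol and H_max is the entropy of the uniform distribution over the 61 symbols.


H_max = log2(K) = log2(61) = 5.9307 bits/symbol. Redundancy = 1 - H/H_max = 1 - 4.51/5.9307 = 1 - 0.7604 = 0.2396

0.2396


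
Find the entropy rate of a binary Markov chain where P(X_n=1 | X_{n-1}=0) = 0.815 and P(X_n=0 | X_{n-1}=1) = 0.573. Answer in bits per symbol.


Stationary distribution: pi_0 = p10/(p01+p10) = 0.4128, pi_1 = 0.5872. Entropy rate H' = pi_0*H(p01) + pi_1*H(p10) = 0.4128*0.6909 + 0.5872*0.9846 = 0.8633

0.8633 bits/symbol


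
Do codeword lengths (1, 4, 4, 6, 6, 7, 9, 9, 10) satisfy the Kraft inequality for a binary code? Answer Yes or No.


Kraft sum = sum(2^(-l_i)) = 0.6689, need <= 1. Result: satisfied (a binary prefix-free code with these lengths exists)

Yes


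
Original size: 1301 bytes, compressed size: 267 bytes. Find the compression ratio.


Ratio = original / compressed = 1301 / 267 = 4.8727

4.8727


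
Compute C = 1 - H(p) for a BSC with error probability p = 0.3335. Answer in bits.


H(p) = -p*log2(p) - (1-p)*log2(1-p) = -0.3335*log2(0.3335) - 0.6665*log2(0.6665) = 0.528344 + 0.390118 = 0.9185. C = 1 - H(p) = 1 - 0.9185 = 0.0815

0.0815 bits


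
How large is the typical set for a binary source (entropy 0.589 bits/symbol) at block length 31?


log2|A_typical| = nH = 31 * 0.589 = 18.259, so |A_typical| ~ 2^18.259 = 3.137e+05

3.137e+05


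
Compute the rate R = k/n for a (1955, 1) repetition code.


Rate = k/n = 1/1955

1/1955


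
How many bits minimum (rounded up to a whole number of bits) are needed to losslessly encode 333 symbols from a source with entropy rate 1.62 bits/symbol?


Minimum bits >= n * H = 333 * 1.62 = 539.46, rounded up to a whole number of bits = 540

540 bits


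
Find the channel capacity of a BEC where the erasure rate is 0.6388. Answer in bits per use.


C = 1 - epsilon = 1 - 0.6388 = 0.3612

0.3612 bits


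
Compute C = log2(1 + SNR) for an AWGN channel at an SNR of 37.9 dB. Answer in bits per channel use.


SNR_linear = 10^(37.9/10) = 6165.95; C = log2(1 + SNR_linear) = log2(1 + 6165.95) = 12.5903

12.5903 bits/channel use


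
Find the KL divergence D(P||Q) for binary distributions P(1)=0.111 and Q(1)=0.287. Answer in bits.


KL = p*log2(p/q) + (1-p)*log2((1-p)/(1-q)) = 0.111*log2(0.111/0.287) + 0.889*log2(0.889/0.713) = 0.1308

0.1308 bits


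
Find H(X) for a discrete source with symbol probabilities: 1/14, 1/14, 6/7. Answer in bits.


H = -sum(p_i * log2(p_i)). Terms: -(1/14)*log2(1/14) = 0.271954; -(1/14)*log2(1/14) = 0.271954; -(6/7)*log2(6/7) = 0.190622. H = 0.271954 + 0.271954 + 0.190622 = 0.7345

0.7345 bits


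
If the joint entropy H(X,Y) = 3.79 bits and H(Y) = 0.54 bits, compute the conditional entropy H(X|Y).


H(X|Y) = H(X,Y) - H(Y) = 3.79 - 0.54 = 3.25

3.25 bits


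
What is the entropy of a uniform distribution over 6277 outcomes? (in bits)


H = log2(n) = log2(6277) = 12.6159

12.6159 bits


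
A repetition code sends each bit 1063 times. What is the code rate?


Rate = k/n = 1/1063

1/1063


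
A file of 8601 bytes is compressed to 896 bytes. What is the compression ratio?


Ratio = original / compressed = 8601 / 896 = 9.5993

9.5993


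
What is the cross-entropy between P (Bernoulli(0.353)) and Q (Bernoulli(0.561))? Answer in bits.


H(P,Q) = -p*log2(q) - (1-p)*log2(1-q). -0.353*log2(0.561) = 0.294376; -0.647*log2(0.439) = 0.768447. H(P,Q) = 0.294376 + 0.768447 = 1.0628

1.0628 bits


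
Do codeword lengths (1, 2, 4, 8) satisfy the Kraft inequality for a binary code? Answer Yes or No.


Kraft sum = sum(2^(-l_i)) = 0.8164, need <= 1. Result: satisfied (a binary prefix-free code with these lengths exists)

Yes


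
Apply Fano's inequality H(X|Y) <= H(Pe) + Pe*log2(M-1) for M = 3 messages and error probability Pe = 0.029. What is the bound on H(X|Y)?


H(Pe) = -Pe*log2(Pe) - (1-Pe)*log2(1-Pe) = -0.029*log2(0.029) - 0.971*log2(0.971) = 0.148126 + 0.041226 = 0.1894. Pe*log2(M-1) = 0.029*log2(2) = 0.029000. Bound = H(Pe) + Pe*log2(M-1) = 0.148126 + 0.041226 + 0.029000 = 0.2184

0.2184 bits


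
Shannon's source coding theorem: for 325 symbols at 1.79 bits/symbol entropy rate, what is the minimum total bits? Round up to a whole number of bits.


Minimum bits >= n * H = 325 * 1.79 = 581.75, rounded up to a whole number of bits = 582

582 bits


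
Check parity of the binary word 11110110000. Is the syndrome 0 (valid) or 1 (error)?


Syndrome = XOR of all bits = 1 XOR 1 XOR 1 XOR 1 XOR 0 XOR 1 XOR 1 XOR 0 XOR 0 XOR 0 XOR 0 = 0

0


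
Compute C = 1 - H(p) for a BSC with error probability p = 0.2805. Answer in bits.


H(p) = -p*log2(p) - (1-p)*log2(1-p) = -0.2805*log2(0.2805) - 0.7195*log2(0.7195) = 0.514417 + 0.341715 = 0.8561. C = 1 - H(p) = 1 - 0.8561 = 0.1439

0.1439 bits


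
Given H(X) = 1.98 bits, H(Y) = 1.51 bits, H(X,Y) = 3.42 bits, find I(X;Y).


I(X;Y) = H(X) + H(Y) - H(X,Y) = 1.98 + 1.51 - 3.42 = 0.07

0.07 bits


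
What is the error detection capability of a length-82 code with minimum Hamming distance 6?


Detection capability = d_min - 1 = 6 - 1 = 5

5 errors


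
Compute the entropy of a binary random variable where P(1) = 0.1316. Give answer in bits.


H = -p*log2(p) - (1-p)*log2(1-p). -0.1316*log2(0.1316) = 0.385031; -0.8684*log2(0.8684) = 0.176779. H = 0.385031 + 0.176779 = 0.5618

0.5618 bits


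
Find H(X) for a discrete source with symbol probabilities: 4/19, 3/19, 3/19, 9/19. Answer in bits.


H = -sum(p_i * log2(p_i)). Terms: -(4/19)*log2(4/19) = 0.473248; -(3/19)*log2(3/19) = 0.420468; -(3/19)*log2(3/19) = 0.420468; -(9/19)*log2(9/19) = 0.510633. H = 0.473248 + 0.420468 + 0.420468 + 0.510633 = 1.8248

1.8248 bits


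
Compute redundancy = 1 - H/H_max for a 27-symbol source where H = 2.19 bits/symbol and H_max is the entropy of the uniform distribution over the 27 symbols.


H_max = log2(K) = log2(27) = 4.7549 bits/symbol. Redundancy = 1 - H/H_max = 1 - 2.19/4.7549 = 1 - 0.4606 = 0.5394

0.5394


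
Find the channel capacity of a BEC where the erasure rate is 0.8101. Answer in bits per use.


C = 1 - epsilon = 1 - 0.8101 = 0.1899

0.1899 bits


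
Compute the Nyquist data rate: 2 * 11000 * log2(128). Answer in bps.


Rate = 2 * B * log2(M) = 2 * 11000 * 7.0 = 154000.0

154000.0 bps


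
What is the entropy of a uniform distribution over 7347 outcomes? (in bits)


H = log2(n) = log2(7347) = 12.8429

12.8429 bits


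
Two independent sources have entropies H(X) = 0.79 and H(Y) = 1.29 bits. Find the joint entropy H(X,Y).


For independent variables, H(X,Y) = H(X) + H(Y) = 0.79 + 1.29 = 2.08

2.08 bits


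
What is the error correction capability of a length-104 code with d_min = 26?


Correction capability = floor((d-1)/2) = floor((26-1)/2) = 12

12 errors


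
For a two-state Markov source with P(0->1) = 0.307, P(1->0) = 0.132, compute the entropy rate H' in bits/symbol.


Stationary distribution: pi_0 = p10/(p01+p10) = 0.3007, pi_1 = 0.6993. Entropy rate H' = pi_0*H(p01) + pi_1*H(p10) = 0.3007*0.8897 + 0.6993*0.5629 = 0.6612

0.6612 bits/symbol


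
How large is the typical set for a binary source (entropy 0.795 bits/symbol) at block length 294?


log2|A_typical| = nH = 294 * 0.795 = 233.73, so |A_typical| ~ 2^233.73 = 2.290e+70

2.290e+70


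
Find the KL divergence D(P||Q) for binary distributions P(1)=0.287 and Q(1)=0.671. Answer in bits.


KL = p*log2(p/q) + (1-p)*log2((1-p)/(1-q)) = 0.287*log2(0.287/0.671) + 0.713*log2(0.713/0.329) = 0.4439

0.4439 bits


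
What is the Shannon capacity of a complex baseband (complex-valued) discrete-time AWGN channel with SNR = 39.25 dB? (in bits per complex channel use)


SNR_linear = 10^(39.25/10) = 8413.9514; C = log2(1 + SNR_linear) = log2(1 + 8413.9514) = 13.0387

13.0387 bits/channel use


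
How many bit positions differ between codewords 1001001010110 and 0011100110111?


Count differing positions: ^ . ^ . ^ . ^ ^ . . . . ^ = 6 differences

6


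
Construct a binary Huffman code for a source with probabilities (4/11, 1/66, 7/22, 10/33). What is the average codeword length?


Huffman construction (repeatedly merge the two least-probable nodes; each merge adds 1 bit to every symbol beneath it): 1/66 + 10/33 = 7/22; 7/22 + 7/22 = 7/11; 4/11 + 7/11 = 1. Resulting codeword lengths (in the order the probabilities were given): (1, 3, 2, 3). L_avg = sum(p_i * l_i) = 4/11*1 + 1/66*3 + 7/22*2 + 10/33*3 = 43/22 = 1.9545

1.9545 bits


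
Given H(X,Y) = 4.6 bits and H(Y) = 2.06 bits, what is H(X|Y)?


H(X|Y) = H(X,Y) - H(Y) = 4.6 - 2.06 = 2.54

2.54 bits


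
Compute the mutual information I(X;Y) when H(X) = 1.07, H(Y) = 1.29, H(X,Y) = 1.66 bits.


I(X;Y) = H(X) + H(Y) - H(X,Y) = 1.07 + 1.29 - 1.66 = 0.7

0.7 bits


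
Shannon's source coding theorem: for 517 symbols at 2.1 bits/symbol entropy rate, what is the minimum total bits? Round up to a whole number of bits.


Minimum bits >= n * H = 517 * 2.1 = 1085.7, rounded up to a whole number of bits = 1086

1086 bits


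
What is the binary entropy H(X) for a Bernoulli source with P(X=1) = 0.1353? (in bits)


H = -p*log2(p) - (1-p)*log2(1-p). -0.1353*log2(0.1353) = 0.390444; -0.8647*log2(0.8647) = 0.181352. H = 0.390444 + 0.181352 = 0.5718

0.5718 bits


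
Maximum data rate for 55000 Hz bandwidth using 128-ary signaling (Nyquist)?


Rate = 2 * B * log2(M) = 2 * 55000 * 7.0 = 770000.0

770000.0 bps


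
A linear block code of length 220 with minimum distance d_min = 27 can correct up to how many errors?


Correction capability = floor((d-1)/2) = floor((27-1)/2) = 13

13 errors


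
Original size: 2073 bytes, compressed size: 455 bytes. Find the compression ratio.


Ratio = original / compressed = 2073 / 455 = 4.556

4.556


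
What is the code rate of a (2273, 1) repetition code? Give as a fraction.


Rate = k/n = 1/2273

1/2273


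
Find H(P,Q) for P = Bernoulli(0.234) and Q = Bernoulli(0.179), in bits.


H(P,Q) = -p*log2(q) - (1-p)*log2(1-q). -0.234*log2(0.179) = 0.580781; -0.766*log2(0.821) = 0.217962. H(P,Q) = 0.580781 + 0.217962 = 0.7987

0.7987 bits


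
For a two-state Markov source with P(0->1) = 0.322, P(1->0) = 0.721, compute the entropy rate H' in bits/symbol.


Stationary distribution: pi_0 = p10/(p01+p10) = 0.6913, pi_1 = 0.3087. Entropy rate H' = pi_0*H(p01) + pi_1*H(p10) = 0.6913*0.9065 + 0.3087*0.8541 = 0.8903

0.8903 bits/symbol


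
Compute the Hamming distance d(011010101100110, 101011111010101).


Count differing positions: ^ ^ . . . ^ . ^ . ^ ^ . . ^ ^ = 8 differences

8


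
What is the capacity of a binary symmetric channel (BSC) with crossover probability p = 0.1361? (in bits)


H(p) = -p*log2(p) - (1-p)*log2(1-p) = -0.1361*log2(0.1361) - 0.8639*log2(0.8639) = 0.391595 + 0.182338 = 0.5739. C = 1 - H(p) = 1 - 0.5739 = 0.4261

0.4261 bits


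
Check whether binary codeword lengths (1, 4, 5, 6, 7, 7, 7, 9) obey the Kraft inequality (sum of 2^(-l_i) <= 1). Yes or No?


Kraft sum = sum(2^(-l_i)) = 0.6348, need <= 1. Result: satisfied (a binary prefix-free code with these lengths exists)

Yes


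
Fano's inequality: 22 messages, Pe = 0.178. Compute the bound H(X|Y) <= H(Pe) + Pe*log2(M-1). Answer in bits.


H(Pe) = -Pe*log2(Pe) - (1-Pe)*log2(1-Pe) = -0.178*log2(0.178) - 0.822*log2(0.822) = 0.443229 + 0.232453 = 0.6757. Pe*log2(M-1) = 0.178*log2(21) = 0.781833. Bound = H(Pe) + Pe*log2(M-1) = 0.443229 + 0.232453 + 0.781833 = 1.4575

1.4575 bits


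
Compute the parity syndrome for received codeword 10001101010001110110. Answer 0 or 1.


Syndrome = XOR of all bits = 1 XOR 0 XOR 0 XOR 0 XOR 1 XOR 1 XOR 0 XOR 1 XOR 0 XOR 1 XOR 0 XOR 0 XOR 0 XOR 1 XOR 1 XOR 1 XOR 0 XOR 1 XOR 1 XOR 0 = 0

0


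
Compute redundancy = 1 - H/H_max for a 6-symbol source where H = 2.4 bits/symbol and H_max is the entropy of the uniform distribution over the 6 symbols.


H_max = log2(K) = log2(6) = 2.585 bits/symbol. Redundancy = 1 - H/H_max = 1 - 2.4/2.585 = 1 - 0.9284 = 0.0716

0.0716


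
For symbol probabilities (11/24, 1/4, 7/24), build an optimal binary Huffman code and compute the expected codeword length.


Huffman construction (repeatedly merge the two least-probable nodes; each merge adds 1 bit to every symbol beneath it): 1/4 + 7/24 = 13/24; 11/24 + 13/24 = 1. Resulting codeword lengths (in the order the probabilities were given): (1, 2, 2). L_avg = sum(p_i * l_i) = 11/24*1 + 1/4*2 + 7/24*2 = 37/24 = 1.5417

1.5417 bits


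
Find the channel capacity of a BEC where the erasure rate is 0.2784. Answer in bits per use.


C = 1 - epsilon = 1 - 0.2784 = 0.7216

0.7216 bits


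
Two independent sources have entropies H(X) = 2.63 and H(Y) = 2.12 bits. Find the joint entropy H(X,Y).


For independent variables, H(X,Y) = H(X) + H(Y) = 2.63 + 2.12 = 4.75

4.75 bits


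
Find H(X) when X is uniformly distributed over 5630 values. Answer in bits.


H = log2(n) = log2(5630) = 12.4589

12.4589 bits


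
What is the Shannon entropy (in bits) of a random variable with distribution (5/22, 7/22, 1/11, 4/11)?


H = -sum(p_i * log2(p_i)). Terms: -(5/22)*log2(5/22) = 0.485796; -(7/22)*log2(7/22) = 0.525661; -(1/11)*log2(1/11) = 0.314494; -(4/11)*log2(4/11) = 0.530702. H = 0.485796 + 0.525661 + 0.314494 + 0.530702 = 1.8567

1.8567 bits


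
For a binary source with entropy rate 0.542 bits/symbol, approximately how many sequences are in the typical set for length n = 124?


log2|A_typical| = nH = 124 * 0.542 = 67.208, so |A_typical| ~ 2^67.208 = 1.705e+20

1.705e+20


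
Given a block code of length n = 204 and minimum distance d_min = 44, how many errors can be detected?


Detection capability = d_min - 1 = 44 - 1 = 43

43 errors


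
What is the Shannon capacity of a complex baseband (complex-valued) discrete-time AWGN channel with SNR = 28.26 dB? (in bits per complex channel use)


SNR_linear = 10^(28.26/10) = 669.8846; C = log2(1 + SNR_linear) = log2(1 + 669.8846) = 9.3899

9.3899 bits/channel use


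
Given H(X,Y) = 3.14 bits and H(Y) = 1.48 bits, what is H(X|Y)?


H(X|Y) = H(X,Y) - H(Y) = 3.14 - 1.48 = 1.66

1.66 bits


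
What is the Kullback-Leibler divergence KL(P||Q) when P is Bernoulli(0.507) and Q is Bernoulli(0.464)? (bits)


KL = p*log2(p/q) + (1-p)*log2((1-p)/(1-q)) = 0.507*log2(0.507/0.464) + 0.493*log2(0.493/0.536) = 0.0053

0.0053 bits


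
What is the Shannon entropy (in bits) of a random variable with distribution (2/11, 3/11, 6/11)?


H = -sum(p_i * log2(p_i)). Terms: -(2/11)*log2(2/11) = 0.447169; -(3/11)*log2(3/11) = 0.511219; -(6/11)*log2(6/11) = 0.476983. H = 0.447169 + 0.511219 + 0.476983 = 1.4354

1.4354 bits


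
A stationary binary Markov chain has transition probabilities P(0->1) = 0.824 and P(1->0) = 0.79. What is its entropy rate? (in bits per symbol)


Stationary distribution: pi_0 = p10/(p01+p10) = 0.4895, pi_1 = 0.5105. Entropy rate H' = pi_0*H(p01) + pi_1*H(p10) = 0.4895*0.6712 + 0.5105*0.7415 = 0.7071

0.7071 bits/symbol


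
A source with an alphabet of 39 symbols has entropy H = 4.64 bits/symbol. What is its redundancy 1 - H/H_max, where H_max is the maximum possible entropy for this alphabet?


H_max = log2(K) = log2(39) = 5.2854 bits/symbol. Redundancy = 1 - H/H_max = 1 - 4.64/5.2854 = 1 - 0.8779 = 0.1221

0.1221


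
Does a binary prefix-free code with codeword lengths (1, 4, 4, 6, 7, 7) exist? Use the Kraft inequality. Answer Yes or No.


Kraft sum = sum(2^(-l_i)) = 0.6562, need <= 1. Result: satisfied (a binary prefix-free code with these lengths exists)

Yes


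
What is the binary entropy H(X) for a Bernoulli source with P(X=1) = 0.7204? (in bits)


H = -p*log2(p) - (1-p)*log2(1-p). -0.7204*log2(0.7204) = 0.340843; -0.2796*log2(0.2796) = 0.514062. H = 0.340843 + 0.514062 = 0.8549

0.8549 bits


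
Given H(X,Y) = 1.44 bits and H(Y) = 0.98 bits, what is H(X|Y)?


H(X|Y) = H(X,Y) - H(Y) = 1.44 - 0.98 = 0.46

0.46 bits


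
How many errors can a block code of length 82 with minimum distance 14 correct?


Correction capability = floor((d-1)/2) = floor((14-1)/2) = 6

6 errors


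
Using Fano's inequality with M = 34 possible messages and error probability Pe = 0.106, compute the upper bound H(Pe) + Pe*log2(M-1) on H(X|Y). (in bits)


H(Pe) = -Pe*log2(Pe) - (1-Pe)*log2(1-Pe) = -0.106*log2(0.106) - 0.894*log2(0.894) = 0.343214 + 0.144518 = 0.4877. Pe*log2(M-1) = 0.106*log2(33) = 0.534706. Bound = H(Pe) + Pe*log2(M-1) = 0.343214 + 0.144518 + 0.534706 = 1.0224

1.0224 bits


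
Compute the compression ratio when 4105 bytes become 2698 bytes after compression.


Ratio = original / compressed = 4105 / 2698 = 1.5215

1.5215


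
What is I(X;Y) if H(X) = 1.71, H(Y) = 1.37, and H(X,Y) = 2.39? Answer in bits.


I(X;Y) = H(X) + H(Y) - H(X,Y) = 1.71 + 1.37 - 2.39 = 0.69

0.69 bits


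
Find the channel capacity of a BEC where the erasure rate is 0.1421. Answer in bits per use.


C = 1 - epsilon = 1 - 0.1421 = 0.8579

0.8579 bits


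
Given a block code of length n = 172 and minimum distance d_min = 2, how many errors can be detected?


Detection capability = d_min - 1 = 2 - 1 = 1

1 errors


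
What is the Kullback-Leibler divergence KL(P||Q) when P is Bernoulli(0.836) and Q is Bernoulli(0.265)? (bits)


KL = p*log2(p/q) + (1-p)*log2((1-p)/(1-q)) = 0.836*log2(0.836/0.265) + 0.164*log2(0.164/0.735) = 1.0308

1.0308 bits


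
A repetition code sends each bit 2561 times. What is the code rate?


Rate = k/n = 1/2561

1/2561


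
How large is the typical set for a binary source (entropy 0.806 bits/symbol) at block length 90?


log2|A_typical| = nH = 90 * 0.806 = 72.54, so |A_typical| ~ 2^72.54 = 6.866e+21

6.866e+21


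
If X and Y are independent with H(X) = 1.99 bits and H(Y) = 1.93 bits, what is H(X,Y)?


For independent variables, H(X,Y) = H(X) + H(Y) = 1.99 + 1.93 = 3.92

3.92 bits
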